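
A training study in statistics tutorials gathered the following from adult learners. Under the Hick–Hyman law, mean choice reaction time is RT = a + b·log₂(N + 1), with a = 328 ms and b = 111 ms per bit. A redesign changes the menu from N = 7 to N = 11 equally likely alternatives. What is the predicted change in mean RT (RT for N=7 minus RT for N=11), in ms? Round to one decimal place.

-64.9

RT(7) = 328 + 111·log₂(8) = 328 + 111·3.0000 = 661.0000 ms.
RT(11) = 328 + 111·log₂(12) = 328 + 111·3.5850 = 725.9350 ms.
Difference = 661.0000 − 725.9350 = -64.9350 ≈ -64.9 ms.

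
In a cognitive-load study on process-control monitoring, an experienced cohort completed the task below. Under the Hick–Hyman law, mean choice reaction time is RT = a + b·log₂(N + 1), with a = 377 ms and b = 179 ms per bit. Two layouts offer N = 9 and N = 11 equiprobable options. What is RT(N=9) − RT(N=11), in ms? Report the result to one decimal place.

-47.1

RT(9) = 377 + 179·log₂(10) = 377 + 179·3.3219 = 971.6201 ms.
RT(11) = 377 + 179·log₂(12) = 377 + 179·3.5850 = 1018.7150 ms.
Difference = 971.6201 − 1018.7150 = -47.0949 ≈ -47.1 ms.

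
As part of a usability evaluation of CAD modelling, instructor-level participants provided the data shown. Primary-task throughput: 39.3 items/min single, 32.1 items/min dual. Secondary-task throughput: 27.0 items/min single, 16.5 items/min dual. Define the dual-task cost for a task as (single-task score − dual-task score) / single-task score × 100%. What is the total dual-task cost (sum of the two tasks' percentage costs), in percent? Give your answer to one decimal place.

Primary cost = (39.3 − 32.1) / 39.3 × 100% = 18.3206%.
Secondary cost = (27.0 − 16.5) / 27.0 × 100% = 38.8889%.
Total = 18.3206% + 38.8889% = 57.2095% ≈ 57.2%.

57.2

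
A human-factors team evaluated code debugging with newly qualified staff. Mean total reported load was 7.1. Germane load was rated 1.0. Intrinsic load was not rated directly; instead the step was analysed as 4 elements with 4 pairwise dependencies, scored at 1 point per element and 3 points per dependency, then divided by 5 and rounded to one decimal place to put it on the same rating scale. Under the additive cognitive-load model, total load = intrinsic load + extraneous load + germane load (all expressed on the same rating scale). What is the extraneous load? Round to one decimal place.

2.9

Intrinsic (element-interactivity): (4 × 1 + 4 × 3) / 5 = 16 / 5 = 3.2000 → 3.2.
extraneous load = total − intrinsic − germane
             = 7.1 − 3.2 − 1.0 = 2.9.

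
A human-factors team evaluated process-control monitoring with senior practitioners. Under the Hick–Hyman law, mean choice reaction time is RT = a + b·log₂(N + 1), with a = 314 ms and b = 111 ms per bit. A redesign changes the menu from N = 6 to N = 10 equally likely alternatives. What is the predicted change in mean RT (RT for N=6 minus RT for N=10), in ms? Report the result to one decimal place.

-72.4

RT(6) = 314 + 111·log₂(7) = 314 + 111·2.8074 = 625.6214 ms.
RT(10) = 314 + 111·log₂(11) = 314 + 111·3.4594 = 697.9934 ms.
Difference = 625.6214 − 697.9934 = -72.3720 ≈ -72.4 ms.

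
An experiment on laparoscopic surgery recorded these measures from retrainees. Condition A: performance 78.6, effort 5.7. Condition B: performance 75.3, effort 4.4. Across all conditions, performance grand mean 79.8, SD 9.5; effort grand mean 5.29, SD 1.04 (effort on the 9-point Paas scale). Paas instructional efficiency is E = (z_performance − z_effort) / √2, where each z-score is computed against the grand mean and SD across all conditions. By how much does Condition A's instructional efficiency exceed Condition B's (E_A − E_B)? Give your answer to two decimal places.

Condition A: z_P = (78.6 − 79.8)/9.5 = -0.1263; z_E = (5.7 − 5.29)/1.04 = 0.3942; E_A = (-0.1263 − 0.3942)/√2 = -0.3680.
Condition B: z_P = (75.3 − 79.8)/9.5 = -0.4737; z_E = (4.4 − 5.29)/1.04 = -0.8558; E_B = (-0.4737 − (-0.8558))/√2 = 0.2702.
E_A − E_B = -0.3680 − 0.2702 = -0.6382 ≈ -0.64.

-0.64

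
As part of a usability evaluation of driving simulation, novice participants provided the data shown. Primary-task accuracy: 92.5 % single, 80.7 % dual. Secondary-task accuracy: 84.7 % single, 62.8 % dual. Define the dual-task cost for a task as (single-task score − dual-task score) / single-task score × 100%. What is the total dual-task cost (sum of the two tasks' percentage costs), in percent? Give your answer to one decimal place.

Primary cost = (92.5 − 80.7) / 92.5 × 100% = 12.7568%.
Secondary cost = (84.7 − 62.8) / 84.7 × 100% = 25.8560%.
Total = 12.7568% + 25.8560% = 38.6128% ≈ 38.6%.

38.6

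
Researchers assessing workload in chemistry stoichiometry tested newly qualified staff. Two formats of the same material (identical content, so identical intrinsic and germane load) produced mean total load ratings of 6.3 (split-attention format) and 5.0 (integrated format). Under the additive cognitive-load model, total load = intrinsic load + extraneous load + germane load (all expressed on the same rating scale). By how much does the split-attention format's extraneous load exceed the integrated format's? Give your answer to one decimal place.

Intrinsic and germane load are equal across formats, so the difference in total load equals the difference in extraneous load.
Extraneous-load difference = 6.3 − 5.0 = 1.3.

1.3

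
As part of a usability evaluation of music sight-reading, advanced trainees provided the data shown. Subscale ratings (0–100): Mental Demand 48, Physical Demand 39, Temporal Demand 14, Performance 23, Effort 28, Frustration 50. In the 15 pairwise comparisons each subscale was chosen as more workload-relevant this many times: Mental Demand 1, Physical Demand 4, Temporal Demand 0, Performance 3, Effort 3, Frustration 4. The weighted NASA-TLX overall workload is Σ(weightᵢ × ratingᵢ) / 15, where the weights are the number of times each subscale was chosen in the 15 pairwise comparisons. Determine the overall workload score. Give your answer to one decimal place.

37.1

The tallies are the weights (they sum to 15).
Weighted sum = 1·48 + 4·39 + 0·14 + 3·23 + 3·28 + 4·50
            = 48 + 156 + 0 + 69 + 84 + 200 = 557.
Overall workload = 557 / 15 = 37.1333 ≈ 37.1.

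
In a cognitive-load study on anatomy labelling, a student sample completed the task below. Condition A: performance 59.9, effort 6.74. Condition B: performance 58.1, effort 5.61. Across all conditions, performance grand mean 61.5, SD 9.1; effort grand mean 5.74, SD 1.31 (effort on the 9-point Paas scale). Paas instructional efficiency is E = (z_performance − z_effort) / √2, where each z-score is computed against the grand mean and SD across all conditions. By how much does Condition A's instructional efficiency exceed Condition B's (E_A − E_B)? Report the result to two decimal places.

Condition A: z_P = (59.9 − 61.5)/9.1 = -0.1758; z_E = (6.74 − 5.74)/1.31 = 0.7634; E_A = (-0.1758 − 0.7634)/√2 = -0.6641.
Condition B: z_P = (58.1 − 61.5)/9.1 = -0.3736; z_E = (5.61 − 5.74)/1.31 = -0.0992; E_B = (-0.3736 − (-0.0992))/√2 = -0.1940.
E_A − E_B = -0.6641 − (-0.1940) = -0.4701 ≈ -0.47.

-0.47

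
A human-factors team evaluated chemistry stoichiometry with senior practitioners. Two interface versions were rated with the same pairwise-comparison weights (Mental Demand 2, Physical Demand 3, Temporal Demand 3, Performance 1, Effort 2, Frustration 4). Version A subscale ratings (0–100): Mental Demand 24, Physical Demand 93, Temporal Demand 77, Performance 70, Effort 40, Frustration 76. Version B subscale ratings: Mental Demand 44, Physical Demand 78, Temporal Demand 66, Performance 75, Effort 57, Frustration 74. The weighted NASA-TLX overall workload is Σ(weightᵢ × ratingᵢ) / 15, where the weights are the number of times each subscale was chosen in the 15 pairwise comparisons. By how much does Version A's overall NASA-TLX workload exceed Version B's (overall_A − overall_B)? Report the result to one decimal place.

Version A weighted sum = 2·24 + 3·93 + 3·77 + 1·70 + 2·40 + 4·76 = 48 + 279 + 231 + 70 + 80 + 304 = 1012; overall_A = 1012/15 = 67.4667.
Version B weighted sum = 2·44 + 3·78 + 3·66 + 1·75 + 2·57 + 4·74 = 88 + 234 + 198 + 75 + 114 + 296 = 1005; overall_B = 1005/15 = 67.0000.
Difference = 67.4667 − 67.0000 = 0.4667 ≈ 0.5.

0.5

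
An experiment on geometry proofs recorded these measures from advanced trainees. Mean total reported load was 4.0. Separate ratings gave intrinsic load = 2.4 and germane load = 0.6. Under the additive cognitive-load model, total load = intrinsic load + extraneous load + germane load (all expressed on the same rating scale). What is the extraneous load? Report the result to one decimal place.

extraneous load = total − intrinsic − germane
             = 4.0 − 2.4 − 0.6 = 1.0.

1.0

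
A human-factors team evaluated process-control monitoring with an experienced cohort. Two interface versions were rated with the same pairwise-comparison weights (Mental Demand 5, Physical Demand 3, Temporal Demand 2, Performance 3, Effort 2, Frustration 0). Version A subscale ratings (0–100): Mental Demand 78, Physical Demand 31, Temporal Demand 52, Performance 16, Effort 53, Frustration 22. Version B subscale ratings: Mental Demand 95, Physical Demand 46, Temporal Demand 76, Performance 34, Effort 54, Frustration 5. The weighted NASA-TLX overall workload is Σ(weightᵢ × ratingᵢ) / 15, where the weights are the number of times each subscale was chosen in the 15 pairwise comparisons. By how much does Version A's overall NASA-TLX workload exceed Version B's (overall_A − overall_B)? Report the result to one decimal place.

-15.6

Version A weighted sum = 5·78 + 3·31 + 2·52 + 3·16 + 2·53 + 0·22 = 390 + 93 + 104 + 48 + 106 + 0 = 741; overall_A = 741/15 = 49.4000.
Version B weighted sum = 5·95 + 3·46 + 2·76 + 3·34 + 2·54 + 0·5 = 475 + 138 + 152 + 102 + 108 + 0 = 975; overall_B = 975/15 = 65.0000.
Difference = 49.4000 − 65.0000 = -15.6000 ≈ -15.6.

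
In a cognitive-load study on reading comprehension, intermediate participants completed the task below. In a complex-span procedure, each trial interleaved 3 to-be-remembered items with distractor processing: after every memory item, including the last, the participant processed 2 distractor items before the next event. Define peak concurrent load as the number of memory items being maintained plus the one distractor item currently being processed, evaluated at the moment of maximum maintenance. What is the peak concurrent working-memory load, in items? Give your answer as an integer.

Maintenance is greatest during the distractor(s) after memory item 3: all 3 memory items are being held.
One distractor item is concurrently being processed.
Peak concurrent load = 3 + 1 = 4 items.

4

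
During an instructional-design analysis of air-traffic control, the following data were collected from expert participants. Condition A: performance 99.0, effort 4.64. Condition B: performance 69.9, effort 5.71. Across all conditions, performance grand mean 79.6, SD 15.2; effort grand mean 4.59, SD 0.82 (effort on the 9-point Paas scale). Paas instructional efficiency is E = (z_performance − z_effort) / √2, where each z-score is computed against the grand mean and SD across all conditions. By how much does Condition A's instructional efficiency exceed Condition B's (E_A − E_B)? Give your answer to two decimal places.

Condition A: z_P = (99.0 − 79.6)/15.2 = 1.2763; z_E = (4.64 − 4.59)/0.82 = 0.0610; E_A = (1.2763 − 0.0610)/√2 = 0.8593.
Condition B: z_P = (69.9 − 79.6)/15.2 = -0.6382; z_E = (5.71 − 4.59)/0.82 = 1.3659; E_B = (-0.6382 − 1.3659)/√2 = -1.4171.
E_A − E_B = 0.8593 − (-1.4171) = 2.2764 ≈ 2.28.

2.28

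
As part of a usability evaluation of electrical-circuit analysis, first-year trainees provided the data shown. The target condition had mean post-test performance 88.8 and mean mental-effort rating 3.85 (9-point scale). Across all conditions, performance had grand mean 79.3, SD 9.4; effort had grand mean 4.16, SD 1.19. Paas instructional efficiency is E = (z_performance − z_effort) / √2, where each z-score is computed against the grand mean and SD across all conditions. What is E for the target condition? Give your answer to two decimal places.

0.90

z_performance = (88.8 − 79.3) / 9.4 = 9.5000 / 9.4 = 1.0106.
z_effort = (3.85 − 4.16) / 1.19 = -0.3100 / 1.19 = -0.2605.
z_P − z_E = 1.0106 − (-0.2605) = 1.2711.
E = 1.2711 / √2 = 1.2711 / 1.41421 = 0.8988 ≈ 0.90.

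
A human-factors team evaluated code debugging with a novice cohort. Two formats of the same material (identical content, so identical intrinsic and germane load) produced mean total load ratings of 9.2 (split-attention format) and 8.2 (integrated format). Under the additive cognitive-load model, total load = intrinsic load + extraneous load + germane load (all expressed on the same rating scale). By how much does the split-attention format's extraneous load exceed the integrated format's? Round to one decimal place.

1.0

Intrinsic and germane load are equal across formats, so the difference in total load equals the difference in extraneous load.
Extraneous-load difference = 9.2 − 8.2 = 1.0.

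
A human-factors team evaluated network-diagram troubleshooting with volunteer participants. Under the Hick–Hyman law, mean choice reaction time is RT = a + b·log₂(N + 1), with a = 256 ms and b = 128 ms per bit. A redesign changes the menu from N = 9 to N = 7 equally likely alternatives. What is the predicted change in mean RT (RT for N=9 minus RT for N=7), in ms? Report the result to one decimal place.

RT(9) = 256 + 128·log₂(10) = 256 + 128·3.3219 = 681.2032 ms.
RT(7) = 256 + 128·log₂(8) = 256 + 128·3.0000 = 640.0000 ms.
Difference = 681.2032 − 640.0000 = 41.2032 ≈ 41.2 ms.

41.2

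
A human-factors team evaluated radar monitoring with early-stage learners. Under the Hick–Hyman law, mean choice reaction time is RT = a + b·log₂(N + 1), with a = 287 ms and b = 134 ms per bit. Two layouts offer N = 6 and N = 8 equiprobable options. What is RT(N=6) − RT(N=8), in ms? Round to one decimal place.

-48.6

RT(6) = 287 + 134·log₂(7) = 287 + 134·2.8074 = 663.1916 ms.
RT(8) = 287 + 134·log₂(9) = 287 + 134·3.1699 = 711.7666 ms.
Difference = 663.1916 − 711.7666 = -48.5750 ≈ -48.6 ms.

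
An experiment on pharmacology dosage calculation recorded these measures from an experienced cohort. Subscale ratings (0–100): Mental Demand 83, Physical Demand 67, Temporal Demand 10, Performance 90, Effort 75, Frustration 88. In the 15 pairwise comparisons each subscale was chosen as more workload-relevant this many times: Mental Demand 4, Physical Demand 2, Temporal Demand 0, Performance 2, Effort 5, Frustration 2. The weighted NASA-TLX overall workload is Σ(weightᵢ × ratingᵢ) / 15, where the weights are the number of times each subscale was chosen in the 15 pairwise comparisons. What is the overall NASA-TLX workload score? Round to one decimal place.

79.8

The tallies are the weights (they sum to 15).
Weighted sum = 4·83 + 2·67 + 0·10 + 2·90 + 5·75 + 2·88
            = 332 + 134 + 0 + 180 + 375 + 176 = 1197.
Overall workload = 1197 / 15 = 79.8000 ≈ 79.8.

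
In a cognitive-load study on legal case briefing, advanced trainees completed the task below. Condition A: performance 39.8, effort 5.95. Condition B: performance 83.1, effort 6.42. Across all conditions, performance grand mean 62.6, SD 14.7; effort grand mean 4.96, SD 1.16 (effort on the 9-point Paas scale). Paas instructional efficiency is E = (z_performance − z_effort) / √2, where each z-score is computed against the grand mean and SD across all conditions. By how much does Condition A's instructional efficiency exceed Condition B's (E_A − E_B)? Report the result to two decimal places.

-1.80

Condition A: z_P = (39.8 − 62.6)/14.7 = -1.5510; z_E = (5.95 − 4.96)/1.16 = 0.8534; E_A = (-1.5510 − 0.8534)/√2 = -1.7002.
Condition B: z_P = (83.1 − 62.6)/14.7 = 1.3946; z_E = (6.42 − 4.96)/1.16 = 1.2586; E_B = (1.3946 − 1.2586)/√2 = 0.0962.
E_A − E_B = -1.7002 − 0.0962 = -1.7964 ≈ -1.80.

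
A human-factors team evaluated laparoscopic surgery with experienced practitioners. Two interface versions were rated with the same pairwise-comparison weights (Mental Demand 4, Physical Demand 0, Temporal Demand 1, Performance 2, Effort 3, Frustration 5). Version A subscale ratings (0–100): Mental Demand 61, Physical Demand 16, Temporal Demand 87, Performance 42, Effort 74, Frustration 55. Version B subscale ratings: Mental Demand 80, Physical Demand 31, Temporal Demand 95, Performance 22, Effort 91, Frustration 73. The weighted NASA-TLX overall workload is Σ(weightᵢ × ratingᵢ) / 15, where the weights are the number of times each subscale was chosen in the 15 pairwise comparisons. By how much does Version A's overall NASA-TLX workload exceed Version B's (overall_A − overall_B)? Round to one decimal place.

-12.3

Version A weighted sum = 4·61 + 0·16 + 1·87 + 2·42 + 3·74 + 5·55 = 244 + 0 + 87 + 84 + 222 + 275 = 912; overall_A = 912/15 = 60.8000.
Version B weighted sum = 4·80 + 0·31 + 1·95 + 2·22 + 3·91 + 5·73 = 320 + 0 + 95 + 44 + 273 + 365 = 1097; overall_B = 1097/15 = 73.1333.
Difference = 60.8000 − 73.1333 = -12.3333 ≈ -12.3.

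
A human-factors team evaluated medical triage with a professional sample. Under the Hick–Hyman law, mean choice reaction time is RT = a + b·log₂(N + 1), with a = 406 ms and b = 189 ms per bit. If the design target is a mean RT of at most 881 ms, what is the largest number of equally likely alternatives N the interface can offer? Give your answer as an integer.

Set 406 + 189·log₂(N + 1) ≤ 881.
log₂(N + 1) ≤ (881 − 406) / 189 = 2.5132.
N + 1 ≤ 2^2.5132 = 5.7088.
N ≤ 4.7088, so the largest integer N is 4.

4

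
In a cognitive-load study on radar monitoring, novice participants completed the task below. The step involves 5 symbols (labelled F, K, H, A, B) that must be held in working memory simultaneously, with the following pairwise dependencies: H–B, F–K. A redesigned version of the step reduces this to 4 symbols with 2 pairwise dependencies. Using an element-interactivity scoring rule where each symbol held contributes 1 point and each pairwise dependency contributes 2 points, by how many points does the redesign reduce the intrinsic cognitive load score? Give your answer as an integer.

1

Original: 5 × 1 + 2 × 2 = 5 + 4 = 9.
Redesigned: 4 × 1 + 2 × 2 = 4 + 4 = 8.
Reduction = 9 − 8 = 1.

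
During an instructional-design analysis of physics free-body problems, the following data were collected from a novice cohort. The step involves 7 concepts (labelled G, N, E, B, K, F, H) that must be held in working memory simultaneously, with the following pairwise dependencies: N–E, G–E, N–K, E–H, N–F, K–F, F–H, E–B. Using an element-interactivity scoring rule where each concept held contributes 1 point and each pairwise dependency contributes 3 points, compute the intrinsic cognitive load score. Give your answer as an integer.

Count of concepts held simultaneously: 7.
Count of pairwise dependencies listed: 8.
Element contribution: 7 × 1 = 7.
Interaction contribution: 8 × 3 = 24.
Intrinsic load = 7 + 24 = 31.

31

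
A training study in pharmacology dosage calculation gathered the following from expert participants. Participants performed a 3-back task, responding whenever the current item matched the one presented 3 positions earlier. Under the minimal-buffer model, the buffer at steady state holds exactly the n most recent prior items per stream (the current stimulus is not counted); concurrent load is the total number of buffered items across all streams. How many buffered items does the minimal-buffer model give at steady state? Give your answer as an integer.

The buffer holds the 3 most recent prior items.
Steady-state concurrent load = 3 items.

3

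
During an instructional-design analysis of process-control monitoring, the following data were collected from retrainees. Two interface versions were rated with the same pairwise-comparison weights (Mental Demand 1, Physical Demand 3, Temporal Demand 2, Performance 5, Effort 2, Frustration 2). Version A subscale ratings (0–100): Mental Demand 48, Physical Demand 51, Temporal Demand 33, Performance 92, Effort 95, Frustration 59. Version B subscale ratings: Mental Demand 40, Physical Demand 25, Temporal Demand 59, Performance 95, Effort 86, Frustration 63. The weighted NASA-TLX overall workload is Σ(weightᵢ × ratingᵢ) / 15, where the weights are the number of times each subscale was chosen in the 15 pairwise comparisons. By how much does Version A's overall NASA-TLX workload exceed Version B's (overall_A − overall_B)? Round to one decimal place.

1.9

Version A weighted sum = 1·48 + 3·51 + 2·33 + 5·92 + 2·95 + 2·59 = 48 + 153 + 66 + 460 + 190 + 118 = 1035; overall_A = 1035/15 = 69.0000.
Version B weighted sum = 1·40 + 3·25 + 2·59 + 5·95 + 2·86 + 2·63 = 40 + 75 + 118 + 475 + 172 + 126 = 1006; overall_B = 1006/15 = 67.0667.
Difference = 69.0000 − 67.0667 = 1.9333 ≈ 1.9.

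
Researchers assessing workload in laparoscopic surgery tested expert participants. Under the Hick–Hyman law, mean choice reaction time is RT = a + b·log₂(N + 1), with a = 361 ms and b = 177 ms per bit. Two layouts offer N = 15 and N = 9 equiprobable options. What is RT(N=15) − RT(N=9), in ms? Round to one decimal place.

RT(15) = 361 + 177·log₂(16) = 361 + 177·4.0000 = 1069.0000 ms.
RT(9) = 361 + 177·log₂(10) = 361 + 177·3.3219 = 948.9763 ms.
Difference = 1069.0000 − 948.9763 = 120.0237 ≈ 120.0 ms.

120.0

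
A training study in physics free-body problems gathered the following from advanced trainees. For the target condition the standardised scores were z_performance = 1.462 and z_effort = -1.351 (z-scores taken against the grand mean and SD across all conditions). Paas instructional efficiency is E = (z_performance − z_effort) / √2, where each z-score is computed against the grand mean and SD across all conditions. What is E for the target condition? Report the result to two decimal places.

z_P − z_E = 1.462 − (-1.351) = 2.8130.
E = 2.8130 / √2 = 2.8130 / 1.41421 = 1.9891 ≈ 1.99.

1.99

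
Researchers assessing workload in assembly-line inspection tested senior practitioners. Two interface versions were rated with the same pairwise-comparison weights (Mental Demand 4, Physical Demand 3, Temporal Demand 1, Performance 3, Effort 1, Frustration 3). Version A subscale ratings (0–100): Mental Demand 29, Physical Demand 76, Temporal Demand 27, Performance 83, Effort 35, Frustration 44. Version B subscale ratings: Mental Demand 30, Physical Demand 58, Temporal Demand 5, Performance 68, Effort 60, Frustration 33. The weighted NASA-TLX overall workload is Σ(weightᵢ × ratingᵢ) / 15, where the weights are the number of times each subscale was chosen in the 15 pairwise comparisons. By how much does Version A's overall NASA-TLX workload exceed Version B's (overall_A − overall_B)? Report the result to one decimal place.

Version A weighted sum = 4·29 + 3·76 + 1·27 + 3·83 + 1·35 + 3·44 = 116 + 228 + 27 + 249 + 35 + 132 = 787; overall_A = 787/15 = 52.4667.
Version B weighted sum = 4·30 + 3·58 + 1·5 + 3·68 + 1·60 + 3·33 = 120 + 174 + 5 + 204 + 60 + 99 = 662; overall_B = 662/15 = 44.1333.
Difference = 52.4667 − 44.1333 = 8.3334 ≈ 8.3.

8.3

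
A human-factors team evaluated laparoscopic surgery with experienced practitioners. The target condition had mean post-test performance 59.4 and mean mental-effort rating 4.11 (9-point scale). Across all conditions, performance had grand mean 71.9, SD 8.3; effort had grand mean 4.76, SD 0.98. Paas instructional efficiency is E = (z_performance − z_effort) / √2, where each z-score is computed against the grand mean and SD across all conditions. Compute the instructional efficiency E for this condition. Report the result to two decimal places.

-0.60

z_performance = (59.4 − 71.9) / 8.3 = -12.5000 / 8.3 = -1.5060.
z_effort = (4.11 − 4.76) / 0.98 = -0.6500 / 0.98 = -0.6633.
z_P − z_E = -1.5060 − (-0.6633) = -0.8427.
E = -0.8427 / √2 = -0.8427 / 1.41421 = -0.5959 ≈ -0.60.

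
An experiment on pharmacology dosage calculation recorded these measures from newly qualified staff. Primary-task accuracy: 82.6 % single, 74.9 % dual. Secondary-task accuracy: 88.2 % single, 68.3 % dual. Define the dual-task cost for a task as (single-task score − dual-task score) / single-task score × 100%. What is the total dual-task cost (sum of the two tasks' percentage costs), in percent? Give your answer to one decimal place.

Primary cost = (82.6 − 74.9) / 82.6 × 100% = 9.3220%.
Secondary cost = (88.2 − 68.3) / 88.2 × 100% = 22.5624%.
Total = 9.3220% + 22.5624% = 31.8844% ≈ 31.9%.

31.9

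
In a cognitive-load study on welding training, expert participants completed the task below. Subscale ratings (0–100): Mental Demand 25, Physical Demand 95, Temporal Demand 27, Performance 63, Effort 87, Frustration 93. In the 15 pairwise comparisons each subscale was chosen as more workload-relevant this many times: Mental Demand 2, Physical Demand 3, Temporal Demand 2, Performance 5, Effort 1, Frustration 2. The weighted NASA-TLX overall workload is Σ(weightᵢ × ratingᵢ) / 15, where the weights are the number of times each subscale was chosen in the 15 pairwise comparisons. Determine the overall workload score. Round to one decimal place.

The tallies are the weights (they sum to 15).
Weighted sum = 2·25 + 3·95 + 2·27 + 5·63 + 1·87 + 2·93
            = 50 + 285 + 54 + 315 + 87 + 186 = 977.
Overall workload = 977 / 15 = 65.1333 ≈ 65.1.

65.1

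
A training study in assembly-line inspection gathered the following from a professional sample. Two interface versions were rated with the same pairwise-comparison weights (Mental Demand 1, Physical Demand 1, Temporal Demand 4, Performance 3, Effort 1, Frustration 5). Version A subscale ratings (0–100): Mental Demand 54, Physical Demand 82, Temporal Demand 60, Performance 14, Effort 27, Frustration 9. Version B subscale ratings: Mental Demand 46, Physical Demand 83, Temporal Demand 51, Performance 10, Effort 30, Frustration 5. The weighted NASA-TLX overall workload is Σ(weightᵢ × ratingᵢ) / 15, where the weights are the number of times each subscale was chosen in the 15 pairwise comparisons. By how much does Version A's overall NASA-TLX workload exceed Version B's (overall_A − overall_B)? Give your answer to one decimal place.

4.8

Version A weighted sum = 1·54 + 1·82 + 4·60 + 3·14 + 1·27 + 5·9 = 54 + 82 + 240 + 42 + 27 + 45 = 490; overall_A = 490/15 = 32.6667.
Version B weighted sum = 1·46 + 1·83 + 4·51 + 3·10 + 1·30 + 5·5 = 46 + 83 + 204 + 30 + 30 + 25 = 418; overall_B = 418/15 = 27.8667.
Difference = 32.6667 − 27.8667 = 4.8000 ≈ 4.8.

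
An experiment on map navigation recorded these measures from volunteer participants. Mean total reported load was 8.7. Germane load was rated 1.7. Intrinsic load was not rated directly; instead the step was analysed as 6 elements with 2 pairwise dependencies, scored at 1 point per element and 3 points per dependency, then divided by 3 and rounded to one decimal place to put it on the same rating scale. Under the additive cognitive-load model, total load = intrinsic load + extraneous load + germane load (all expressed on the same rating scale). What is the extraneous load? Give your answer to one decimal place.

Intrinsic (element-interactivity): (6 × 1 + 2 × 3) / 3 = 12 / 3 = 4.0000 → 4.0.
extraneous load = total − intrinsic − germane
             = 8.7 − 4.0 − 1.7 = 3.0.

3.0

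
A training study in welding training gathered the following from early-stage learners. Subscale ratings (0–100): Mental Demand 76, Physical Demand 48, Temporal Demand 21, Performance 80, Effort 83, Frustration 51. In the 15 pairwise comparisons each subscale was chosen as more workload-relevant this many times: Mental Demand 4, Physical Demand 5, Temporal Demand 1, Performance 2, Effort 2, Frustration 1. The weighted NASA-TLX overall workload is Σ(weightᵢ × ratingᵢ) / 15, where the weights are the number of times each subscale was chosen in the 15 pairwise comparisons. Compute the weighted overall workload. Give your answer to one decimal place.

The tallies are the weights (they sum to 15).
Weighted sum = 4·76 + 5·48 + 1·21 + 2·80 + 2·83 + 1·51
            = 304 + 240 + 21 + 160 + 166 + 51 = 942.
Overall workload = 942 / 15 = 62.8000 ≈ 62.8.

62.8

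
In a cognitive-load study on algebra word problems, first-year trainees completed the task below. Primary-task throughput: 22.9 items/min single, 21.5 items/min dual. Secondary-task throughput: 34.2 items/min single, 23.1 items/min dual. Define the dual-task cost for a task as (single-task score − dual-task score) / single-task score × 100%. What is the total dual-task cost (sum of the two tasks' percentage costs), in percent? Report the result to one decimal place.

Primary cost = (22.9 − 21.5) / 22.9 × 100% = 6.1135%.
Secondary cost = (34.2 − 23.1) / 34.2 × 100% = 32.4561%.
Total = 6.1135% + 32.4561% = 38.5696% ≈ 38.6%.

38.6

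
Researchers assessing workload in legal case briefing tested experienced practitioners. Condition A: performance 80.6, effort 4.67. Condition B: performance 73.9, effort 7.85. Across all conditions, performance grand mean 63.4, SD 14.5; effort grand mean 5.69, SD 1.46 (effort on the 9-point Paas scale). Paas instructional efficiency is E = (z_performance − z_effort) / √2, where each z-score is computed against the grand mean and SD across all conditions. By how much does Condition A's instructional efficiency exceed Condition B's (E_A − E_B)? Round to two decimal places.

Condition A: z_P = (80.6 − 63.4)/14.5 = 1.1862; z_E = (4.67 − 5.69)/1.46 = -0.6986; E_A = (1.1862 − (-0.6986))/√2 = 1.3328.
Condition B: z_P = (73.9 − 63.4)/14.5 = 0.7241; z_E = (7.85 − 5.69)/1.46 = 1.4795; E_B = (0.7241 − 1.4795)/√2 = -0.5341.
E_A − E_B = 1.3328 − (-0.5341) = 1.8669 ≈ 1.87.

1.87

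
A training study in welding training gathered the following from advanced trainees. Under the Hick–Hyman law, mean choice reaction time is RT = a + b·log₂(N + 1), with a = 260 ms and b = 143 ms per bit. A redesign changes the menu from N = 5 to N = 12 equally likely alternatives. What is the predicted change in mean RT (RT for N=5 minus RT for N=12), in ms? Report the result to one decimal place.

RT(5) = 260 + 143·log₂(6) = 260 + 143·2.5850 = 629.6550 ms.
RT(12) = 260 + 143·log₂(13) = 260 + 143·3.7004 = 789.1572 ms.
Difference = 629.6550 − 789.1572 = -159.5022 ≈ -159.5 ms.

-159.5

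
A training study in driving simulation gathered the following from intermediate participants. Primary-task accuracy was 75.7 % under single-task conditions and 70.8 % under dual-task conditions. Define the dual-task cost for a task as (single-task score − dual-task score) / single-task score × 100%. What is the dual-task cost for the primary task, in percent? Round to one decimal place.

Cost = (75.7 − 70.8) / 75.7 × 100%
     = 4.9000 / 75.7 × 100% = 6.4729%.
≈ 6.5%.

6.5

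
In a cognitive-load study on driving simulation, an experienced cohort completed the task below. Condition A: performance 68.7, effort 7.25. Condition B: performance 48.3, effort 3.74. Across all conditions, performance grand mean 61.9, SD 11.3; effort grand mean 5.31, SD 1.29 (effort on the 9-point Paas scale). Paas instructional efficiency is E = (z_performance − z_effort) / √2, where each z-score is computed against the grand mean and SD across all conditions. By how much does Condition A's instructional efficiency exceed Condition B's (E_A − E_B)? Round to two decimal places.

Condition A: z_P = (68.7 − 61.9)/11.3 = 0.6018; z_E = (7.25 − 5.31)/1.29 = 1.5039; E_A = (0.6018 − 1.5039)/√2 = -0.6379.
Condition B: z_P = (48.3 − 61.9)/11.3 = -1.2035; z_E = (3.74 − 5.31)/1.29 = -1.2171; E_B = (-1.2035 − (-1.2171))/√2 = 0.0096.
E_A − E_B = -0.6379 − 0.0096 = -0.6475 ≈ -0.65.

-0.65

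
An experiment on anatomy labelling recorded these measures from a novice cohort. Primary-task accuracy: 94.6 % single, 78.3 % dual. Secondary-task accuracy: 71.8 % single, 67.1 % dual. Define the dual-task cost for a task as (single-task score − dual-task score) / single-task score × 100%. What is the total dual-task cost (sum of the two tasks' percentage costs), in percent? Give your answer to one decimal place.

23.8

Primary cost = (94.6 − 78.3) / 94.6 × 100% = 17.2304%.
Secondary cost = (71.8 − 67.1) / 71.8 × 100% = 6.5460%.
Total = 17.2304% + 6.5460% = 23.7764% ≈ 23.8%.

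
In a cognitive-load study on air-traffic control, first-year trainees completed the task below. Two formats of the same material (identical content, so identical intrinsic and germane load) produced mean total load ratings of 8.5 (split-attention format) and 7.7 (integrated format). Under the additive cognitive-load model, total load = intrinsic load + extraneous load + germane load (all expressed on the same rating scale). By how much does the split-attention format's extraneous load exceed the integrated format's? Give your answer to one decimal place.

0.8

Intrinsic and germane load are equal across formats, so the difference in total load equals the difference in extraneous load.
Extraneous-load difference = 8.5 − 7.7 = 0.8.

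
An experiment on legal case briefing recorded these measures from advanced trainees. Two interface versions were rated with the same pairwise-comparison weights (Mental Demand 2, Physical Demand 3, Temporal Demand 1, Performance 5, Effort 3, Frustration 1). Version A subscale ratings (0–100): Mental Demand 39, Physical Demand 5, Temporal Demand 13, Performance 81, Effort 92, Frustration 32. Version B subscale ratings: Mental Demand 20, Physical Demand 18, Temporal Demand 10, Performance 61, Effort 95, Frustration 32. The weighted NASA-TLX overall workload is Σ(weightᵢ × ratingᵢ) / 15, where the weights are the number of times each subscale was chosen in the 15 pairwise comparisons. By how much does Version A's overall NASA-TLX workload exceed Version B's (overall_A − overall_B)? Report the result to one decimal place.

Version A weighted sum = 2·39 + 3·5 + 1·13 + 5·81 + 3·92 + 1·32 = 78 + 15 + 13 + 405 + 276 + 32 = 819; overall_A = 819/15 = 54.6000.
Version B weighted sum = 2·20 + 3·18 + 1·10 + 5·61 + 3·95 + 1·32 = 40 + 54 + 10 + 305 + 285 + 32 = 726; overall_B = 726/15 = 48.4000.
Difference = 54.6000 − 48.4000 = 6.2000 ≈ 6.2.

6.2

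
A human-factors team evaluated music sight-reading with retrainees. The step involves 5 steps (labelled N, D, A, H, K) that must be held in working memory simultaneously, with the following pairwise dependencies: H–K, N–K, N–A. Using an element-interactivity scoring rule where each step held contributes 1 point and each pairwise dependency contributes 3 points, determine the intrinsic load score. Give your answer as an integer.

Count of steps held simultaneously: 5.
Count of pairwise dependencies listed: 3.
Element contribution: 5 × 1 = 5.
Interaction contribution: 3 × 3 = 9.
Intrinsic load = 5 + 9 = 14.

14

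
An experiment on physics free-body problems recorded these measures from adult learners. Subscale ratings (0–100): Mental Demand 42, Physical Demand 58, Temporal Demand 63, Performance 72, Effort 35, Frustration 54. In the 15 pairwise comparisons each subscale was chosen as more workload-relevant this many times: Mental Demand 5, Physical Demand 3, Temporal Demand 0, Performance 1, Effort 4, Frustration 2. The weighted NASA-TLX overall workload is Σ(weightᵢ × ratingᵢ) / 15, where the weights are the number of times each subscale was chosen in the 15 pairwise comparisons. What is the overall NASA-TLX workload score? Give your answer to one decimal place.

The tallies are the weights (they sum to 15).
Weighted sum = 5·42 + 3·58 + 0·63 + 1·72 + 4·35 + 2·54
            = 210 + 174 + 0 + 72 + 140 + 108 = 704.
Overall workload = 704 / 15 = 46.9333 ≈ 46.9.

46.9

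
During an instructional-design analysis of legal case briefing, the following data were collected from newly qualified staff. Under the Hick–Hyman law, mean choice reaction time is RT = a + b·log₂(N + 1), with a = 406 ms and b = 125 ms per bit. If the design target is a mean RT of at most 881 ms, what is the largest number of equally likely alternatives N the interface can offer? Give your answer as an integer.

12

Set 406 + 125·log₂(N + 1) ≤ 881.
log₂(N + 1) ≤ (881 − 406) / 125 = 3.8000.
N + 1 ≤ 2^3.8000 = 13.9288.
N ≤ 12.9288, so the largest integer N is 12.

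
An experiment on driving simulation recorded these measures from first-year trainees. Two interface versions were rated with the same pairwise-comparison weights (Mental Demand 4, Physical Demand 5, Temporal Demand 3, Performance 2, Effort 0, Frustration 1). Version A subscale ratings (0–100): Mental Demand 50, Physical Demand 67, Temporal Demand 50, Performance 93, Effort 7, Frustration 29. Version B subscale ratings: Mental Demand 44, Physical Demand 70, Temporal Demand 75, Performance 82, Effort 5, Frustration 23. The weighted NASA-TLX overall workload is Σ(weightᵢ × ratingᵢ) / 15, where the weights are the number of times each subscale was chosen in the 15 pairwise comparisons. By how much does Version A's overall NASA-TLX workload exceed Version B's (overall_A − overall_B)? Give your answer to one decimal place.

-2.5

Version A weighted sum = 4·50 + 5·67 + 3·50 + 2·93 + 0·7 + 1·29 = 200 + 335 + 150 + 186 + 0 + 29 = 900; overall_A = 900/15 = 60.0000.
Version B weighted sum = 4·44 + 5·70 + 3·75 + 2·82 + 0·5 + 1·23 = 176 + 350 + 225 + 164 + 0 + 23 = 938; overall_B = 938/15 = 62.5333.
Difference = 60.0000 − 62.5333 = -2.5333 ≈ -2.5.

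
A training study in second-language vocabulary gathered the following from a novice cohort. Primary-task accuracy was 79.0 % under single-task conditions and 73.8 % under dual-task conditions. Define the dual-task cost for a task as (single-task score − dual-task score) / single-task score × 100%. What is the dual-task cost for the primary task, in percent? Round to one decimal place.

Cost = (79.0 − 73.8) / 79.0 × 100%
     = 5.2000 / 79.0 × 100% = 6.5823%.
≈ 6.6%.

6.6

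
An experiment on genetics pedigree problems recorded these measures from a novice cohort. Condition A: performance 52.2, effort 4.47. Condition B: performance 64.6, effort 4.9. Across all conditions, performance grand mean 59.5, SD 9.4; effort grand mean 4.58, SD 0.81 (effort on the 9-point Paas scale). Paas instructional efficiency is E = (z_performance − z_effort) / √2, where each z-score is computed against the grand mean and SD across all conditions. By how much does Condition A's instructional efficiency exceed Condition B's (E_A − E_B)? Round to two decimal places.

-0.56

Condition A: z_P = (52.2 − 59.5)/9.4 = -0.7766; z_E = (4.47 − 4.58)/0.81 = -0.1358; E_A = (-0.7766 − (-0.1358))/√2 = -0.4531.
Condition B: z_P = (64.6 − 59.5)/9.4 = 0.5426; z_E = (4.9 − 4.58)/0.81 = 0.3951; E_B = (0.5426 − 0.3951)/√2 = 0.1043.
E_A − E_B = -0.4531 − 0.1043 = -0.5574 ≈ -0.56.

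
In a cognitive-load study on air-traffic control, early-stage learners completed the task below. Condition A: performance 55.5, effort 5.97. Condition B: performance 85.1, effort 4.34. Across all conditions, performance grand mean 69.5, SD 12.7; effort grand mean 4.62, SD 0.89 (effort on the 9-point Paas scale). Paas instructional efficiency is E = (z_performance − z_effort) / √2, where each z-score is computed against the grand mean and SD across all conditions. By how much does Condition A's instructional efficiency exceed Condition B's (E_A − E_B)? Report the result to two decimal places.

-2.94

Condition A: z_P = (55.5 − 69.5)/12.7 = -1.1024; z_E = (5.97 − 4.62)/0.89 = 1.5169; E_A = (-1.1024 − 1.5169)/√2 = -1.8521.
Condition B: z_P = (85.1 − 69.5)/12.7 = 1.2283; z_E = (4.34 − 4.62)/0.89 = -0.3146; E_B = (1.2283 − (-0.3146))/√2 = 1.0910.
E_A − E_B = -1.8521 − 1.0910 = -2.9431 ≈ -2.94.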